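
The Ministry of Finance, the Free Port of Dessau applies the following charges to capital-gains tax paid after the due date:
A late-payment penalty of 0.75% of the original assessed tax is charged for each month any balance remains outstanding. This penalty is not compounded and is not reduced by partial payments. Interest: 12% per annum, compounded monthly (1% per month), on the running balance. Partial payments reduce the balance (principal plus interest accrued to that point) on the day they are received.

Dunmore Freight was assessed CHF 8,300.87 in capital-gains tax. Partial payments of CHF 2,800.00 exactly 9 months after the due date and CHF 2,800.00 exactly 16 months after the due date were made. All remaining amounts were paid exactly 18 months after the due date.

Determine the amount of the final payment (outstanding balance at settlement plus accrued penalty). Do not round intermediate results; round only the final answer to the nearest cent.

Balance at month 9: CHF 8,300.8700 × (1 + 0.01)^9 = CHF 9,078.5393…
After CHF 2,800.00 payment: CHF 9,078.5393… − CHF 2,800.00 = CHF 6,278.5393…
Balance at month 16: CHF 6,278.5393… × (1 + 0.01)^7 = CHF 6,731.4439…
After CHF 2,800.00 payment: CHF 6,731.4439… − CHF 2,800.00 = CHF 3,931.4439…
Balance at month 18: CHF 3,931.4439… × (1 + 0.01)^2 = CHF 4,010.4659…
Penalty: 18 × 0.75% × CHF 8,300.87 = CHF 1,120.62…
Final settlement = outstanding balance + penalty = CHF 4,010.4659… + CHF 1,120.62… = CHF 5,131.08

CHF 5,131.08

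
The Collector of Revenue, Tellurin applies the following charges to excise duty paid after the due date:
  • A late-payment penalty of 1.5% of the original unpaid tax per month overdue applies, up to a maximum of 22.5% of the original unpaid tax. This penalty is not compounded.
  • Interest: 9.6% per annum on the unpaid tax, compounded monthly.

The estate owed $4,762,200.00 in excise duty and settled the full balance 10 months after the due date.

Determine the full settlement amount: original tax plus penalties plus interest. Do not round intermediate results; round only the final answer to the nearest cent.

Penalty: 10 × 1.5% × $4,762,200.00 = $714,330.00 (below the 22.5% cap of $1,071,495.00)
Interest (9.6%/yr ÷ 12 = 0.8%/month): $4,762,200.00 × ((1 + 0.008)^10 − 1) = $394,987.8614…
Total = $4,762,200.00 + $714,330.0000 + $394,987.8614… = $5,871,517.86

$5,871,517.86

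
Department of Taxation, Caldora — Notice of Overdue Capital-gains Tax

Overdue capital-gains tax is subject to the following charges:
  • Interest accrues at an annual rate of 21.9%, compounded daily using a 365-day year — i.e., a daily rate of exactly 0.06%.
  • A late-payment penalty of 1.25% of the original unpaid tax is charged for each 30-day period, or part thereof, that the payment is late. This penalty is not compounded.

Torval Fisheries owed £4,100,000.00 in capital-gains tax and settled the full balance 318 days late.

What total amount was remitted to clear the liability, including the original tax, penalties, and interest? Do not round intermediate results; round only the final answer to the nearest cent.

£5,525,357.38

Penalty periods: ⌈318/30⌉ = 11; penalty = 11 × 1.25% × £4,100,000.00 = £563,750.00
Interest: £4,100,000.00 × ((1 + 0.0006)^318 − 1) = £4,100,000.00 × 0.21014814… = £861,607.3791…
Total = £4,100,000.00 + £563,750.0000 + £861,607.3791… = £5,525,357.38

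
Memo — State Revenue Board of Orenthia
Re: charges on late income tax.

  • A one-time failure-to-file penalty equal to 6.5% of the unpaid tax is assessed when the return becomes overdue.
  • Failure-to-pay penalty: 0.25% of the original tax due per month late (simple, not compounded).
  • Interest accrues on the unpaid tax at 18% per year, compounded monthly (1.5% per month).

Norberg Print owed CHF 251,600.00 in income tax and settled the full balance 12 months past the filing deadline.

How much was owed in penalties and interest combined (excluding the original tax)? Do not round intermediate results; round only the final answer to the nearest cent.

Failure-to-file penalty: 6.5% × CHF 251,600.00 = CHF 16,354.00
Failure-to-pay penalty: 12 × 0.25% × CHF 251,600.00 = CHF 7,548.00
Interest: CHF 251,600.00 × ((1 + 0.015)^12 − 1) = CHF 251,600.00 × 0.1956182… = CHF 49,217.5319…
Penalties + interest = CHF 23,902.0000 + CHF 49,217.5319… = CHF 73,119.53

CHF 73,119.53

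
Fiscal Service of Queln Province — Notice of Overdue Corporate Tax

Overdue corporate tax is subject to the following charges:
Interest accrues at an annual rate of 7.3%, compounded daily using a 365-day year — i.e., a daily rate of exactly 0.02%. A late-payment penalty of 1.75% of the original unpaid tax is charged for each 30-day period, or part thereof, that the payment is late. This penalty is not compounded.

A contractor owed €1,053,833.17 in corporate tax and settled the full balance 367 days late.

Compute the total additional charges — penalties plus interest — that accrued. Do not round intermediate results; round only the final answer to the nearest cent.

Penalty periods: ⌈367/30⌉ = 13; penalty = 13 × 1.75% × €1,053,833.17 = €239,747.05…
Interest: €1,053,833.17 × ((1 + 0.0002)^367 − 1) = €1,053,833.17 × 0.07615302… = €80,252.5756…
Penalties + interest = €239,747.0462… + €80,252.5756… = €319,999.62

€319,999.62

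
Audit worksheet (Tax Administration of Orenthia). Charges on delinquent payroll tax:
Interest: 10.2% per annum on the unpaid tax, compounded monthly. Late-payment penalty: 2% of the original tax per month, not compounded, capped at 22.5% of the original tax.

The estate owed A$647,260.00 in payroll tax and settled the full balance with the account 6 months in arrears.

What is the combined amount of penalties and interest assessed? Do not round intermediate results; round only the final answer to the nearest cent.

A$111,390.93

Penalty: 6 × 2% × A$647,260.00 = A$77,671.20 (below the 22.5% cap of A$145,633.50)
Interest (10.2%/yr ÷ 12 = 0.85%/month): A$647,260.00 × ((1 + 0.0085)^6 − 1) = A$33,719.7288…
Penalties + interest = A$77,671.2000 + A$33,719.7288… = A$111,390.93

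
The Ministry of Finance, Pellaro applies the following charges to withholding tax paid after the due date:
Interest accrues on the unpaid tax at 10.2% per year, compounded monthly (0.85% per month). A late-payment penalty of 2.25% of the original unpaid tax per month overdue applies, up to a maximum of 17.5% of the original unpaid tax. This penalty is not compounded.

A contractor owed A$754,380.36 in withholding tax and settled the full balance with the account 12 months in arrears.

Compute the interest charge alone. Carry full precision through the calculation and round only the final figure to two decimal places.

A$80,647.96

Interest: A$754,380.36 × ((1 + 0.0085)^12 − 1) = A$754,380.36 × 0.1069062… = A$80,647.9580…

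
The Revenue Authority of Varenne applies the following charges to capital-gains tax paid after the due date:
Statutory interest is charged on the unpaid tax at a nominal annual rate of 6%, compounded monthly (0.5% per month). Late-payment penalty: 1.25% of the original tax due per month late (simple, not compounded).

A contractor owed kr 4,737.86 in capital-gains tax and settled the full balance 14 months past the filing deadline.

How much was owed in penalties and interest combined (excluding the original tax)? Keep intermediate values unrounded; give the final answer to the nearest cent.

Late-payment penalty = 1.25% × kr 4,737.86 × 14 mo = kr 829.13…
Interest: kr 4,737.86 × ((1 + 0.005)^14 − 1) = kr 4,737.86 × 0.0723211… = kr 342.6474…
Penalties + interest = kr 829.1255 + kr 342.6474… = kr 1,171.77

kr 1,171.77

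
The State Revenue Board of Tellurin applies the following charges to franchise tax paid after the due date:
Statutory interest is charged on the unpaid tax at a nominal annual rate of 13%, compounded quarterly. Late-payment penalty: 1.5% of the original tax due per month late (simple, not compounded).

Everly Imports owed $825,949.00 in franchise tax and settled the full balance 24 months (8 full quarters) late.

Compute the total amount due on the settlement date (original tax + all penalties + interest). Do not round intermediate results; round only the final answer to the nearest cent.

$1,364,118.81

Late-payment penalty: 24 × 1.5% × $825,949.00 = $297,341.64
Interest (13%/yr ÷ 4 = 3.25%/quarter): $825,949.00 × ((1 + 0.0325)^8 − 1) = $240,828.1737…
Total = $825,949.00 + $297,341.6400 + $240,828.1737… = $1,364,118.81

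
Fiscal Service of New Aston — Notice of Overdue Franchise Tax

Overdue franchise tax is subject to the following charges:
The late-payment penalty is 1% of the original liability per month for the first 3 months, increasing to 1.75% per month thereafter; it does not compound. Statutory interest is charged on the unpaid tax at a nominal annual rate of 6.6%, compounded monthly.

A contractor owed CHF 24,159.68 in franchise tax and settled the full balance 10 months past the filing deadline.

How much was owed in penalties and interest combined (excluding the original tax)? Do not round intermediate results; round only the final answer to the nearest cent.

Penalty, months 1–3: 3 × 1% × CHF 24,159.68 = CHF 724.79…
Penalty, months 4–10: 7 × 1.75% × CHF 24,159.68 = CHF 2,959.56…
Interest (6.6%/yr ÷ 12 = 0.55%/month): CHF 24,159.68 × ((1 + 0.0055)^10 − 1) = CHF 1,362.1568…
Penalties + interest = CHF 3,684.3512 + CHF 1,362.1568… = CHF 5,046.51

CHF 5,046.51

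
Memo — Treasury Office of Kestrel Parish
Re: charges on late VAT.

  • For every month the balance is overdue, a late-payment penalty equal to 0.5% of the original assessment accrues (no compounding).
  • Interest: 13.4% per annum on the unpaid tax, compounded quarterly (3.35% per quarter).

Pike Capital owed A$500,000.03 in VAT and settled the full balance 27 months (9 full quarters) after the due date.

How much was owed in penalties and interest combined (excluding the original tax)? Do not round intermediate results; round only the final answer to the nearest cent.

A$240,111.58

Late-payment penalty = 0.5% × A$500,000.03 × 27 mo = A$67,500.00…
Interest: A$500,000.03 × ((1 + 0.0335)^9 − 1) = A$500,000.03 × 0.3452231… = A$172,611.5794…
Penalties + interest = A$67,500.0041… + A$172,611.5794… = A$240,111.58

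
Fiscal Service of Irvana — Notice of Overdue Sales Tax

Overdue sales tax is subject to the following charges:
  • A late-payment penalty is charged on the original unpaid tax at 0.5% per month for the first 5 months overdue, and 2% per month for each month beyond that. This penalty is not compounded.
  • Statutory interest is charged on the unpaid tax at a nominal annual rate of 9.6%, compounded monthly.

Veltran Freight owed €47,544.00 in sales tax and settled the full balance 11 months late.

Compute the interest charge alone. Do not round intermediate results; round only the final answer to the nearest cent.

€4,355.31

Interest (9.6%/yr ÷ 12 = 0.8%/month): €47,544.00 × ((1 + 0.008)^11 − 1) = €4,355.3084…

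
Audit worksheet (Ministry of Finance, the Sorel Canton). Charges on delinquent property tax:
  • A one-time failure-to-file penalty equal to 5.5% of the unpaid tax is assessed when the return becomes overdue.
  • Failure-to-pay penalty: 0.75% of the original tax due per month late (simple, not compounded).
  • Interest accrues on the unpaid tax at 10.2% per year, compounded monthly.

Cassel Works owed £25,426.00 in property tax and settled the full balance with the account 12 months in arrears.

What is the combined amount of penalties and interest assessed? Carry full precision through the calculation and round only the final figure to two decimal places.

£6,404.97

Failure-to-file penalty: 5.5% × £25,426.00 = £1,398.43
Failure-to-pay penalty = 0.75% × £25,426.00 × 12 mo = £2,288.34
Interest (10.2%/yr ÷ 12 = 0.85%/month): £25,426.00 × ((1 + 0.0085)^12 − 1) = £2,718.1977…
Penalties + interest = £3,686.7700 + £2,718.1977… = £6,404.97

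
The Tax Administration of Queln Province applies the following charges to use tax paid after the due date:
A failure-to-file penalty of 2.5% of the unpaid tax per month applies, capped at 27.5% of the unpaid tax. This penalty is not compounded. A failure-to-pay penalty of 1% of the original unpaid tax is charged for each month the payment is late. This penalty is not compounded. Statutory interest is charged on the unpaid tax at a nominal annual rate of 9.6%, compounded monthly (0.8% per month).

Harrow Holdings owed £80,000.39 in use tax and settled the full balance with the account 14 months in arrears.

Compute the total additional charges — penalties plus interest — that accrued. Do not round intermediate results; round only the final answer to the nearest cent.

Failure-to-file: 14 × 2.5% × £80,000.39 = £28,000.14…, capped at 27.5% × £80,000.39 = £22,000.11…
Failure-to-pay penalty: 14 × 1% × £80,000.39 = £11,200.05…
Interest: £80,000.39 × ((1 + 0.008)^14 − 1) = £80,000.39 × 0.1180145… = £9,441.2088…
Penalties + interest = £33,200.1619… + £9,441.2088… = £42,641.37

£42,641.37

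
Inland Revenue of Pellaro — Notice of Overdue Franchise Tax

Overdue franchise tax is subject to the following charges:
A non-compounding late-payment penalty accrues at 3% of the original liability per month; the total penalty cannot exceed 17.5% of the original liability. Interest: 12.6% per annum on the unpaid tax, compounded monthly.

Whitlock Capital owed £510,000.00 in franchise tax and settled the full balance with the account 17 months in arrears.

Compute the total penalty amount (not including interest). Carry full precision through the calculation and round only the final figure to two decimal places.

Penalty (uncapped): 17 × 3% × £510,000.00 = £260,100.00; cap = 17.5% × £510,000.00 = £89,250.00 → penalty = £89,250.00

£89,250.00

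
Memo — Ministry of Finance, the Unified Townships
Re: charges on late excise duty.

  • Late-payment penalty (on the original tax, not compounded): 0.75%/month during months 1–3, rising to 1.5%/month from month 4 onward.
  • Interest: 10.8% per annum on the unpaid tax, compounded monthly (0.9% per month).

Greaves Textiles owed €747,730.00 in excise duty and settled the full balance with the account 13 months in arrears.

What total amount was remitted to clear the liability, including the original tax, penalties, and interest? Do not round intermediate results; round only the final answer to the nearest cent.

€969,081.46

Penalty, months 1–3: 3 × 0.75% × €747,730.00 = €16,823.93…
Penalty, months 4–13: 10 × 1.5% × €747,730.00 = €112,159.50
Interest: €747,730.00 × ((1 + 0.009)^13 − 1) = €747,730.00 × 0.1235313… = €92,368.0306…
Total = €747,730.00 + €128,983.4250 + €92,368.0306… = €969,081.46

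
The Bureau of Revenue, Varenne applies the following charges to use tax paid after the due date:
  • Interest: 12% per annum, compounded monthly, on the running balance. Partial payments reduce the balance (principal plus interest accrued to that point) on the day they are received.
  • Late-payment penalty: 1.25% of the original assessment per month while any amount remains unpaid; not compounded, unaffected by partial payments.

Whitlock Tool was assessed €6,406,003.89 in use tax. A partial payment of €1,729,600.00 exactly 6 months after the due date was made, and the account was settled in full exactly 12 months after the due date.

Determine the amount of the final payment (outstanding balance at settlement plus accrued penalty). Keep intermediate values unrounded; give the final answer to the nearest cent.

Monthly rate = 12% ÷ 12 = 1%
Balance at month 6: €6,406,003.8900 × (1 + 0.01)^6 = €6,800,102.2141…
After €1,729,600.00 payment: €6,800,102.2141… − €1,729,600.00 = €5,070,502.2141…
Balance at month 12: €5,070,502.2141… × (1 + 0.01)^6 = €5,382,440.2739…
Penalty: 12 × 1.25% × €6,406,003.89 = €960,900.58…
Final settlement = outstanding balance + penalty = €5,382,440.2739… + €960,900.58… = €6,343,340.86

€6,343,340.86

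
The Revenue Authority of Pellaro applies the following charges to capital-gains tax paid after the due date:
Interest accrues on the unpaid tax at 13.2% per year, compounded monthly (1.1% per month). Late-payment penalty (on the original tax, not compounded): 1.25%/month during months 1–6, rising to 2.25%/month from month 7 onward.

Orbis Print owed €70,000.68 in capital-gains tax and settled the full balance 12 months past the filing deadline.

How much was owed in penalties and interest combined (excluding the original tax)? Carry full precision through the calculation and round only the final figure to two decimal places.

€24,520.27

Penalty, months 1–6: 6 × 1.25% × €70,000.68 = €5,250.05…
Penalty, months 7–12: 6 × 2.25% × €70,000.68 = €9,450.09…
Interest: €70,000.68 × ((1 + 0.011)^12 − 1) = €70,000.68 × 0.1402862… = €9,820.1291…
Penalties + interest = €14,700.1428 + €9,820.1291… = €24,520.27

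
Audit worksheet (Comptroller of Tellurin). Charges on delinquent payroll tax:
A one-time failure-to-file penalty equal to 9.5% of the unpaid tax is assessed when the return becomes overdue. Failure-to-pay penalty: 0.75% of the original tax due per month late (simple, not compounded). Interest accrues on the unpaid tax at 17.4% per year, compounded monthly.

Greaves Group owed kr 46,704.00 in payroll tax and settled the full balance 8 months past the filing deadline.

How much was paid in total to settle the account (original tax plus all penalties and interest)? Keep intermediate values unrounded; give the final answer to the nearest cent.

Failure-to-file penalty: 9.5% × kr 46,704.00 = kr 4,436.88
Failure-to-pay penalty: 8 × 0.75% × kr 46,704.00 = kr 2,802.24
Interest (17.4%/yr ÷ 12 = 1.45%/month): kr 46,704.00 × ((1 + 0.0145)^8 − 1) = kr 5,700.7301…
Total = kr 46,704.00 + kr 7,239.1200 + kr 5,700.7301… = kr 59,643.85

kr 59,643.85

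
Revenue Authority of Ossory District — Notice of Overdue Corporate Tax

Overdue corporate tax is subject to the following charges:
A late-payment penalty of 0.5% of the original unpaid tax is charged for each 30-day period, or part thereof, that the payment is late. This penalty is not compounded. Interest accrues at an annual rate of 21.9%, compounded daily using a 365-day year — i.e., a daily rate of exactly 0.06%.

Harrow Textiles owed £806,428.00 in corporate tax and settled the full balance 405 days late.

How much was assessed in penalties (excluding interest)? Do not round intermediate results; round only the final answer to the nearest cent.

Penalty periods: ⌈405/30⌉ = 14; penalty = 14 × 0.5% × £806,428.00 = £56,449.96

£56,449.96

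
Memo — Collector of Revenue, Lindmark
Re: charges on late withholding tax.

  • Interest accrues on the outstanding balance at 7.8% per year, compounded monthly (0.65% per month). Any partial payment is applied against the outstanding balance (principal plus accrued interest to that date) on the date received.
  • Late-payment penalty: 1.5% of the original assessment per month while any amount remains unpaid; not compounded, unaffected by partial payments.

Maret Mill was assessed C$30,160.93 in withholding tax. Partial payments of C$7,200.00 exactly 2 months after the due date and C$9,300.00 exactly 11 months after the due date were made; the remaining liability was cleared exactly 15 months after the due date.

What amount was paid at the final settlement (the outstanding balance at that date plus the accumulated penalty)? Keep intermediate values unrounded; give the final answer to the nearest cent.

Balance at month 2: C$30,160.9300 × (1 + 0.0065)^2 = C$30,554.2964…
After C$7,200.00 payment: C$30,554.2964… − C$7,200.00 = C$23,354.2964…
Balance at month 11: C$23,354.2964… × (1 + 0.0065)^9 = C$24,756.5886…
After C$9,300.00 payment: C$24,756.5886… − C$9,300.00 = C$15,456.5886…
Balance at month 15: C$15,456.5886… × (1 + 0.0065)^4 = C$15,862.3952…
Penalty: 15 × 1.5% × C$30,160.93 = C$6,786.21…
Final settlement = outstanding balance + penalty = C$15,862.3952… + C$6,786.21… = C$22,648.60

C$22,648.60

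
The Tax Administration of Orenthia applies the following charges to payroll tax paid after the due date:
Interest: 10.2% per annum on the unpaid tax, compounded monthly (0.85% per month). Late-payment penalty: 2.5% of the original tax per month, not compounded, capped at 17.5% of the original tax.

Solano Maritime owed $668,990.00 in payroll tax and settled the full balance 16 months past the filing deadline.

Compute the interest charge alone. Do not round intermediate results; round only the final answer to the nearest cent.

$97,019.34

Interest: $668,990.00 × ((1 + 0.0085)^16 − 1) = $668,990.00 × 0.1450236… = $97,019.3431…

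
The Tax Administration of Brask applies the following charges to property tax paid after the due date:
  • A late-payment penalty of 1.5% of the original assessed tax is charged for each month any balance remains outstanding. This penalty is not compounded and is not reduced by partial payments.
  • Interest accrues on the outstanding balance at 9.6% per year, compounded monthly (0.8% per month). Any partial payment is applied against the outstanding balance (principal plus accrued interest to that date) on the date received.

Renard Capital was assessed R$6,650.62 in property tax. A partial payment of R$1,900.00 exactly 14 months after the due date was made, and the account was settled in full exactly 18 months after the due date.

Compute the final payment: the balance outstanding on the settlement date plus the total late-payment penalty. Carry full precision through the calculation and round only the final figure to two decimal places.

R$7,510.43

Balance at month 14: R$6,650.6200 × (1 + 0.008)^14 = R$7,435.4898…
After R$1,900.00 payment: R$7,435.4898… − R$1,900.00 = R$5,535.4898…
Balance at month 18: R$5,535.4898… × (1 + 0.008)^4 = R$5,714.7625…
Penalty: 18 × 1.5% × R$6,650.62 = R$1,795.67…
Final settlement = outstanding balance + penalty = R$5,714.7625… + R$1,795.67… = R$7,510.43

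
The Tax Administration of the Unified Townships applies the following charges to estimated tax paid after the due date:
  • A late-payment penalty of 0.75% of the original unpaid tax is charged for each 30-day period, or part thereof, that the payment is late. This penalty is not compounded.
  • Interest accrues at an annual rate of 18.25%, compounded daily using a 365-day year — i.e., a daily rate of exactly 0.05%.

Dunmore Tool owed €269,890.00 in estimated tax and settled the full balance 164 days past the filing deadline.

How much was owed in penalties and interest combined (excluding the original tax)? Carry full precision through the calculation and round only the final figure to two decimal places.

Penalty periods: ⌈164/30⌉ = 6; penalty = 6 × 0.75% × €269,890.00 = €12,145.05
Interest: €269,890.00 × ((1 + 0.0005)^164 − 1) = €269,890.00 × 0.08543357… = €23,057.6650…
Penalties + interest = €12,145.0500 + €23,057.6650… = €35,202.72

€35,202.72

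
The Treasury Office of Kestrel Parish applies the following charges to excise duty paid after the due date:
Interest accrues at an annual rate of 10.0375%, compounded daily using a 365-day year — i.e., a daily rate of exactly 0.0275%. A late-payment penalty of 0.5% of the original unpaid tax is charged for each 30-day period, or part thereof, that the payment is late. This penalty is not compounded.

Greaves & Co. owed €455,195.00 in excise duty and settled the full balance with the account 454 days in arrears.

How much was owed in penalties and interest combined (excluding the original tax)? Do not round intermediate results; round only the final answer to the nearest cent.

€96,937.89

Penalty periods: ⌈454/30⌉ = 16; penalty = 16 × 0.5% × €455,195.00 = €36,415.60
Interest: €455,195.00 × ((1 + 0.000275)^454 − 1) = €455,195.00 × 0.13295905… = €60,522.2937…
Penalties + interest = €36,415.6000 + €60,522.2937… = €96,937.89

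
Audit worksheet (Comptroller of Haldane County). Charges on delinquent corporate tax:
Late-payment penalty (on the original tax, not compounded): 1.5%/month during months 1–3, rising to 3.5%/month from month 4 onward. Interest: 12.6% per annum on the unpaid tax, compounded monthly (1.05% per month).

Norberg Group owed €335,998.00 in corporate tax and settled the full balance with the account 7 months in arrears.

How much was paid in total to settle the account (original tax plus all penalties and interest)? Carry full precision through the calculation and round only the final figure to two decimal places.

Penalty, months 1–3: 3 × 1.5% × €335,998.00 = €15,119.91
Penalty, months 4–7: 4 × 3.5% × €335,998.00 = €47,039.72
Interest: €335,998.00 × ((1 + 0.0105)^7 − 1) = €335,998.00 × 0.0758562… = €25,487.5298…
Total = €335,998.00 + €62,159.6300 + €25,487.5298… = €423,645.16

€423,645.16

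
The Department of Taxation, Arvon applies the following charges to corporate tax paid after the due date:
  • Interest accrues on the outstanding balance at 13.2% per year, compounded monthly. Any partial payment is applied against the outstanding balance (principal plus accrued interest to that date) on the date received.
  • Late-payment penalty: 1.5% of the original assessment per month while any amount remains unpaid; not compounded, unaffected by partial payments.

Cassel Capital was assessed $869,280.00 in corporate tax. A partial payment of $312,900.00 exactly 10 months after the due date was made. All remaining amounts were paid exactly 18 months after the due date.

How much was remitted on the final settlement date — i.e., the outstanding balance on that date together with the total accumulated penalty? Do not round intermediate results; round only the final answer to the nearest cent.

Monthly rate = 13.2% ÷ 12 = 1.1%
Balance at month 10: $869,280.0000 × (1 + 0.011)^10 = $969,775.5793…
After $312,900.00 payment: $969,775.5793… − $312,900.00 = $656,875.5793…
Balance at month 18: $656,875.5793… × (1 + 0.011)^8 = $716,955.7648…
Penalty: 18 × 1.5% × $869,280.00 = $234,705.60
Final settlement = outstanding balance + penalty = $716,955.7648… + $234,705.60 = $951,661.36

$951,661.36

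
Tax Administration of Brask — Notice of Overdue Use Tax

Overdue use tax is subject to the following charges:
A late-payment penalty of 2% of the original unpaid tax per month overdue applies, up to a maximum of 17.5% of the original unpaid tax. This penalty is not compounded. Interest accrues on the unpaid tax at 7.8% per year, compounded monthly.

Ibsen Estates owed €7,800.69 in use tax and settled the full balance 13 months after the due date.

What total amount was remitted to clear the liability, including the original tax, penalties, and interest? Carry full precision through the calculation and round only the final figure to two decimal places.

Penalty (uncapped): 13 × 2% × €7,800.69 = €2,028.18…; cap = 17.5% × €7,800.69 = €1,365.12… → penalty = €1,365.12…
Interest (7.8%/yr ÷ 12 = 0.65%/month): €7,800.69 × ((1 + 0.0065)^13 − 1) = €685.4882…
Total = €7,800.69 + €1,365.1208… + €685.4882… = €9,851.30

€9,851.30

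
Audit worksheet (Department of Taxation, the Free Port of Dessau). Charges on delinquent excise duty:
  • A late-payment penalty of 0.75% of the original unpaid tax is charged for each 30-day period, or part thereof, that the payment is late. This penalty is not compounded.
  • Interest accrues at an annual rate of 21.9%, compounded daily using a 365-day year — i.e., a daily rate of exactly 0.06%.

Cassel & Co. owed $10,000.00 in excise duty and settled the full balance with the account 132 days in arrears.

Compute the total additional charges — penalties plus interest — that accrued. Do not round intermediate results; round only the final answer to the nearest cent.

Penalty periods: ⌈132/30⌉ = 5; penalty = 5 × 0.75% × $10,000.00 = $375.00
Interest: $10,000.00 × ((1 + 0.0006)^132 − 1) = $10,000.00 × 0.08239508… = $823.9508…
Penalties + interest = $375.0000 + $823.9508… = $1,198.95

$1,198.95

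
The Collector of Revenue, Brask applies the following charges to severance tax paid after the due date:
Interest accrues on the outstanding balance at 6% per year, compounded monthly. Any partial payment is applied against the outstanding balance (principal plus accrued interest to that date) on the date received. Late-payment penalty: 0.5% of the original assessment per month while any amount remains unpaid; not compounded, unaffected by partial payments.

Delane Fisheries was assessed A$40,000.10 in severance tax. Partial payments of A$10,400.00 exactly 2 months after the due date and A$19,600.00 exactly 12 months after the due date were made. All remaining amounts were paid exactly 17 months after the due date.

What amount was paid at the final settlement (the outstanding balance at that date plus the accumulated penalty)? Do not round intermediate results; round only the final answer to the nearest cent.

A$15,636.75

Monthly rate = 6% ÷ 12 = 0.5%
Balance at month 2: A$40,000.1000 × (1 + 0.005)^2 = A$40,401.1010…
After A$10,400.00 payment: A$40,401.1010… − A$10,400.00 = A$30,001.1010…
Balance at month 12: A$30,001.1010… × (1 + 0.005)^10 = A$31,535.3613…
After A$19,600.00 payment: A$31,535.3613… − A$19,600.00 = A$11,935.3613…
Balance at month 17: A$11,935.3613… × (1 + 0.005)^5 = A$12,236.7441…
Penalty: 17 × 0.5% × A$40,000.10 = A$3,400.01…
Final settlement = outstanding balance + penalty = A$12,236.7441… + A$3,400.01… = A$15,636.75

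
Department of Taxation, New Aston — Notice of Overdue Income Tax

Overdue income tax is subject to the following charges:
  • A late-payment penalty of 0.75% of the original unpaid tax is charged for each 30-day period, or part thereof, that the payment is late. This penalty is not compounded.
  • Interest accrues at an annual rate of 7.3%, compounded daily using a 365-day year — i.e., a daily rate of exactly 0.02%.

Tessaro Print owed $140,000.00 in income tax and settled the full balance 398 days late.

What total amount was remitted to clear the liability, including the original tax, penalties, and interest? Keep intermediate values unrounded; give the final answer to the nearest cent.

Penalty periods: ⌈398/30⌉ = 14; penalty = 14 × 0.75% × $140,000.00 = $14,700.00
Interest: $140,000.00 × ((1 + 0.0002)^398 − 1) = $140,000.00 × 0.08284522… = $11,598.3310…
Total = $140,000.00 + $14,700.0000 + $11,598.3310… = $166,298.33

$166,298.33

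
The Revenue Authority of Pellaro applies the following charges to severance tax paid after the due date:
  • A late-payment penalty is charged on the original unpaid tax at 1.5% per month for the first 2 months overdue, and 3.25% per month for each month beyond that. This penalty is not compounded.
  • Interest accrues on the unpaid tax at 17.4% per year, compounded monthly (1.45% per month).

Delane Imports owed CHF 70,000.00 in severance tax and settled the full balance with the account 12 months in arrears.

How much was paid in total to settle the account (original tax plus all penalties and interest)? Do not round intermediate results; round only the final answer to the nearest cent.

CHF 108,049.87

Penalty, months 1–2: 2 × 1.5% × CHF 70,000.00 = CHF 2,100.00
Penalty, months 3–12: 10 × 3.25% × CHF 70,000.00 = CHF 22,750.00
Interest: CHF 70,000.00 × ((1 + 0.0145)^12 − 1) = CHF 70,000.00 × 0.1885696… = CHF 13,199.8717…
Total = CHF 70,000.00 + CHF 24,850.0000 + CHF 13,199.8717… = CHF 108,049.87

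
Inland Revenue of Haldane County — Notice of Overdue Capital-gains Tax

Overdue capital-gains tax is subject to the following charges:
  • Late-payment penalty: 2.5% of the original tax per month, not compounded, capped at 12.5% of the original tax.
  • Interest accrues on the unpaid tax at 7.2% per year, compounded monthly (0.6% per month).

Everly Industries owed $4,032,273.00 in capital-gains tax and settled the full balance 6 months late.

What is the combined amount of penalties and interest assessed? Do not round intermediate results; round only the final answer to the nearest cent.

$651,390.88

Penalty (uncapped): 6 × 2.5% × $4,032,273.00 = $604,840.95; cap = 12.5% × $4,032,273.00 = $504,034.13… → penalty = $504,034.13…
Interest: $4,032,273.00 × ((1 + 0.006)^6 − 1) = $4,032,273.00 × 0.0365443… = $147,356.7534…
Penalties + interest = $504,034.1250 + $147,356.7534… = $651,390.88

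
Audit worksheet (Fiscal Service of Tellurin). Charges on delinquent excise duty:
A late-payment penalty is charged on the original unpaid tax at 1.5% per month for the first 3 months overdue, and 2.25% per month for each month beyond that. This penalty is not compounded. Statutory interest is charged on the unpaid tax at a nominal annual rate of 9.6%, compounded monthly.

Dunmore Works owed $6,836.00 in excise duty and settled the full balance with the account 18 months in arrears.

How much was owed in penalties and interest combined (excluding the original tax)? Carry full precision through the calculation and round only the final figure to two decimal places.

Penalty, months 1–3: 3 × 1.5% × $6,836.00 = $307.62
Penalty, months 4–18: 15 × 2.25% × $6,836.00 = $2,307.15
Interest (9.6%/yr ÷ 12 = 0.8%/month): $6,836.00 × ((1 + 0.008)^18 − 1) = $1,054.2658…
Penalties + interest = $2,614.7700 + $1,054.2658… = $3,669.04

$3,669.04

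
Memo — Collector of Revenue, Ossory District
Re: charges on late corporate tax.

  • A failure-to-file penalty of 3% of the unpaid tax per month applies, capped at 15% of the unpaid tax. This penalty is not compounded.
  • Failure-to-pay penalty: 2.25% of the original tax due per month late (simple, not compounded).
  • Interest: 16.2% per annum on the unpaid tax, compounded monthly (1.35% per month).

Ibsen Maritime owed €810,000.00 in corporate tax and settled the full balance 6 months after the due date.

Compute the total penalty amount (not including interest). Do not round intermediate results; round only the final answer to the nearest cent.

Failure-to-file: 6 × 3% × €810,000.00 = €145,800.00, capped at 15% × €810,000.00 = €121,500.00
Failure-to-pay penalty: 6 × 2.25% × €810,000.00 = €109,350.00
Total penalty = €121,500.00 + €109,350.00 = €230,850.00

€230,850.00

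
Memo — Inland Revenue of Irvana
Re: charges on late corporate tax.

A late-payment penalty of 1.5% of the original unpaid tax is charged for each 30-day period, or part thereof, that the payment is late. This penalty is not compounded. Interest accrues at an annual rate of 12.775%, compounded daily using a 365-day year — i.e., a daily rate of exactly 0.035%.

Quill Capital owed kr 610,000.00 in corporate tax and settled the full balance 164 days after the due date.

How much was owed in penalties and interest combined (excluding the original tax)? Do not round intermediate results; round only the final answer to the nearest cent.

Penalty periods: ⌈164/30⌉ = 6; penalty = 6 × 1.5% × kr 610,000.00 = kr 54,900.00
Interest: kr 610,000.00 × ((1 + 0.00035)^164 − 1) = kr 610,000.00 × 0.05906872… = kr 36,031.9201…
Penalties + interest = kr 54,900.0000 + kr 36,031.9201… = kr 90,931.92

kr 90,931.92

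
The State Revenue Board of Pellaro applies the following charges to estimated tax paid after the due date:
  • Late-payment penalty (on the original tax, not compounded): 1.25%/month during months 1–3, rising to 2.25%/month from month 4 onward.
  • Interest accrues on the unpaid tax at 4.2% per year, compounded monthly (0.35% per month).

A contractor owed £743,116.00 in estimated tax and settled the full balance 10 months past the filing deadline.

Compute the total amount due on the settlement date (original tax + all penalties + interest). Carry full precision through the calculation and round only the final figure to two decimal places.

Penalty, months 1–3: 3 × 1.25% × £743,116.00 = £27,866.85
Penalty, months 4–10: 7 × 2.25% × £743,116.00 = £117,040.77
Interest: £743,116.00 × ((1 + 0.0035)^10 − 1) = £743,116.00 × 0.0355564… = £26,422.5495…
Total = £743,116.00 + £144,907.6200 + £26,422.5495… = £914,446.17

£914,446.17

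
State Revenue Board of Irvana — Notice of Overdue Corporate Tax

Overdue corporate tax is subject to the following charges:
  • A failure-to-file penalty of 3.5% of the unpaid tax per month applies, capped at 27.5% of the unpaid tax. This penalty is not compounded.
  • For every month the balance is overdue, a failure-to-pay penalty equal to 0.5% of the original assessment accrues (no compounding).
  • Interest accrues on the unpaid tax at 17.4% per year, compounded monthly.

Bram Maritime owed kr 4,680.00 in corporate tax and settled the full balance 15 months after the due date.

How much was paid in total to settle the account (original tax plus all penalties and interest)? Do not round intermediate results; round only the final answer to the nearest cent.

Failure-to-file: 15 × 3.5% × kr 4,680.00 = kr 2,457.00, capped at 27.5% × kr 4,680.00 = kr 1,287.00
Failure-to-pay penalty = 0.5% × kr 4,680.00 × 15 mo = kr 351.00
Interest (17.4%/yr ÷ 12 = 1.45%/month): kr 4,680.00 × ((1 + 0.0145)^15 − 1) = kr 1,128.0002…
Total = kr 4,680.00 + kr 1,638.0000 + kr 1,128.0002… = kr 7,446.00

kr 7,446.00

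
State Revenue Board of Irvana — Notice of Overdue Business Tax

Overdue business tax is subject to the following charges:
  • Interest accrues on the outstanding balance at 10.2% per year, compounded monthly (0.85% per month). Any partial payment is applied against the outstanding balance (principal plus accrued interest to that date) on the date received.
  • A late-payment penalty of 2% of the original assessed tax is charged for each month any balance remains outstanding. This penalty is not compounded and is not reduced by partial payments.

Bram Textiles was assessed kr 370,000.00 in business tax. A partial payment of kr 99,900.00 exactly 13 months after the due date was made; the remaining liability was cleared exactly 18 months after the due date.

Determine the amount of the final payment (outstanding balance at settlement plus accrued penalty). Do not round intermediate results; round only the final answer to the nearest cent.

Balance at month 13: kr 370,000.0000 × (1 + 0.0085)^13 = kr 413,036.5240…
After kr 99,900.00 payment: kr 413,036.5240… − kr 99,900.00 = kr 313,136.5240…
Balance at month 18: kr 313,136.5240… × (1 + 0.0085)^5 = kr 326,672.9987…
Penalty: 18 × 2% × kr 370,000.00 = kr 133,200.00
Final settlement = outstanding balance + penalty = kr 326,672.9987… + kr 133,200.00 = kr 459,873.00

kr 459,873.00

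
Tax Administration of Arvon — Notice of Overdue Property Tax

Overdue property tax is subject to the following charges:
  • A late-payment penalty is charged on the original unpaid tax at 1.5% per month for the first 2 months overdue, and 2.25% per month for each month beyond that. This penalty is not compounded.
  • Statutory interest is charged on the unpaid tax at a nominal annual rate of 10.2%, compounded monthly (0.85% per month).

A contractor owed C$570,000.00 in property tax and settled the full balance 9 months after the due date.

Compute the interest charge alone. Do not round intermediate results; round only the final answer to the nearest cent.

Interest: C$570,000.00 × ((1 + 0.0085)^9 − 1) = C$570,000.00 × 0.0791532… = C$45,117.3524…

C$45,117.35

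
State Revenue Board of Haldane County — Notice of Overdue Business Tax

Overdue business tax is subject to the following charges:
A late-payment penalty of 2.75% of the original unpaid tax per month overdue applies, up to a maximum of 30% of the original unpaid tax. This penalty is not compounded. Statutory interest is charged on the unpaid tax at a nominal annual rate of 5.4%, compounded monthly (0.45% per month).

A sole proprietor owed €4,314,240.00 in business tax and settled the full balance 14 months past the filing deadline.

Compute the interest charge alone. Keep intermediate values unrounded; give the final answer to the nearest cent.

Interest: €4,314,240.00 × ((1 + 0.0045)^14 − 1) = €4,314,240.00 × 0.0648763… = €279,892.0739…

€279,892.07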